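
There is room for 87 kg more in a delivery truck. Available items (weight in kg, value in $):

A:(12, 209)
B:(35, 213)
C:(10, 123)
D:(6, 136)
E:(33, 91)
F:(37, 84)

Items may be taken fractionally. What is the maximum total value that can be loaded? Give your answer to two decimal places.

Sort by value per unit weight and fill in that order.
Ratios (sorted): D 22.67, A 17.42, C 12.30, B 6.09, E 2.76, F 2.27
take D (6 @ 136); take A (12 @ 209); take C (10 @ 123); take B (35 @ 213); take 24/33 of E → 66.18. Capacity used 87/87.
Total value = 747.18

747.18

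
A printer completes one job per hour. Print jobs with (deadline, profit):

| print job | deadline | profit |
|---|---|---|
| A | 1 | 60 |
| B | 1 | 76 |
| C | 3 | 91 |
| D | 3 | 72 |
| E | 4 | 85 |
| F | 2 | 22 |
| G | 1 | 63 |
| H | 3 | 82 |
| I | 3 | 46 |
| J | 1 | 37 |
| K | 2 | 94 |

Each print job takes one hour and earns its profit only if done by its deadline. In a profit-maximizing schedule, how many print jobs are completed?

4

Sort by profit descending; place each in the latest free slot ≤ its deadline.
By profit: K(d2,94), C(d3,91), E(d4,85), H(d3,82), B(d1,76), D(d3,72), G(d1,63), A(d1,60), I(d3,46), J(d1,37), F(d2,22)
K→slot 2; C→slot 3; E→slot 4; H→slot 1; B skipped; D skipped; G skipped; A skipped; I skipped; J skipped; F skipped.
4 of 11 scheduled.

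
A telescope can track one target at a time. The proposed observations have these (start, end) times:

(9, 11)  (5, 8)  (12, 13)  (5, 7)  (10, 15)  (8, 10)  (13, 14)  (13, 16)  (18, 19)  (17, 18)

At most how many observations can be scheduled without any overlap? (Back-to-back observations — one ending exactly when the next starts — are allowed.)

Sort by end time and greedily take each interval whose start is ≥ the last chosen end.
By end time: (5,7), (5,8), (8,10), (9,11), (12,13), (13,14), (10,15), (13,16), (17,18), (18,19).
Pick (5,7); next start ≥ 7 → (8,10); next start ≥ 10 → (12,13); next start ≥ 13 → (13,14); next start ≥ 14 → (17,18); next start ≥ 18 → (18,19).
Selected 6 observations.

6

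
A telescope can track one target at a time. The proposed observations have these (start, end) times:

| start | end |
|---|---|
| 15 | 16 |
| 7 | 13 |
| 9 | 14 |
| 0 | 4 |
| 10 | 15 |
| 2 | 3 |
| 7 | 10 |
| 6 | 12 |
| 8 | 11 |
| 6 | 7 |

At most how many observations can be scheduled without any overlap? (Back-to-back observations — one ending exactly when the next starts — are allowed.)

5

By end time: (2,3), (0,4), (6,7), (7,10), (8,11), (6,12), (7,13), (9,14), (10,15), (15,16).
Pick (2,3); next start ≥ 3 → (6,7); next start ≥ 7 → (7,10); next start ≥ 10 → (10,15); next start ≥ 15 → (15,16).
Selected 5 observations.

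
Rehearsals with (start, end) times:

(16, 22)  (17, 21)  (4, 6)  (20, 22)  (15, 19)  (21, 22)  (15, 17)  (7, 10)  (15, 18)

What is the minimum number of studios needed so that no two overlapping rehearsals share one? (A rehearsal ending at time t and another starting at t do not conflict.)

4

starts: [4, 7, 15, 15, 15, 16, 17, 20, 21]
ends:   [6, 10, 17, 18, 19, 21, 22, 22, 22]
s4→1 e6→0 s7→1 e10→0 s15→1 s15→2 s15→3 s16→4  — peak 4.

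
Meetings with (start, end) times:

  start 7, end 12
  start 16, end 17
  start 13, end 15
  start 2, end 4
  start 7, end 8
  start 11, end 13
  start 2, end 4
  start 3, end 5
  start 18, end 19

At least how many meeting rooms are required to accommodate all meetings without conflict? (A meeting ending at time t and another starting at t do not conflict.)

Count concurrent intervals with a sweep; the peak is the room count.
Events (time:±→running): 2:+→1 2:+→2 3:+→3 … peak 3.

3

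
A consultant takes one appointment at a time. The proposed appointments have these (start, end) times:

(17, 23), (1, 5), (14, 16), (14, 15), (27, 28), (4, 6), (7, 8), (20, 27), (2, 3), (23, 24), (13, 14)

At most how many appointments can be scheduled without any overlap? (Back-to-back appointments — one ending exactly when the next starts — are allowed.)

8

Order by finish time; keep every interval that doesn't clash with the previous kept one.
By end time: (2,3), (1,5), (4,6), (7,8), (13,14), (14,15), (14,16), (17,23), (23,24), (20,27), (27,28).
Pick (2,3); next start ≥ 3 → (4,6); next start ≥ 6 → (7,8); next start ≥ 8 → (13,14); next start ≥ 14 → (14,15); next start ≥ 15 → (17,23); next start ≥ 23 → (23,24); next start ≥ 24 → (27,28).
Selected 8 appointments.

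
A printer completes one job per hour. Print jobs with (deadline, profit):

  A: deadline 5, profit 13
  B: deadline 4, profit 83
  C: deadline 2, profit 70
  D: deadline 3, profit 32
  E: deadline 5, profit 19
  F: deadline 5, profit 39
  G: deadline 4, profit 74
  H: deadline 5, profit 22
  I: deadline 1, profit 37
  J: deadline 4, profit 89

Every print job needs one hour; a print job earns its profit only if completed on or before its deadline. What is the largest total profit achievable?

355

Sort by profit descending; place each in the latest free slot ≤ its deadline.
Profit order: J=89 B=83 G=74 C=70 F=39 I=37 D=32 H=22 E=19 A=13
Assign: J→slot 4, B→slot 3, G→slot 2, C→slot 1, F→slot 5, I skipped, D skipped, H skipped, E skipped, A skipped.
Slots: [1:C] [2:G] [3:B] [4:J] [5:F]
Profit = 70 + 74 + 83 + 89 + 39 = 355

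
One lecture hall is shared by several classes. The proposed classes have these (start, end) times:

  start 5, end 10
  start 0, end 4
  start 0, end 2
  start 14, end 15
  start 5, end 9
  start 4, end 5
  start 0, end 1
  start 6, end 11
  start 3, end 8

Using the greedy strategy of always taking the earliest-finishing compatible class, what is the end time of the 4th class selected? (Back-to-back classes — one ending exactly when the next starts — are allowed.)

Order by finish time; keep every interval that doesn't clash with the previous kept one.
By end time: (0,1), (0,2), (0,4), (4,5), (3,8), (5,9), (5,10), (6,11), (14,15).
Pick (0,1); next start ≥ 1 → (4,5); next start ≥ 5 → (5,9); next start ≥ 9 → (14,15).
Selected: (0,1) (4,5) (5,9) (14,15)

15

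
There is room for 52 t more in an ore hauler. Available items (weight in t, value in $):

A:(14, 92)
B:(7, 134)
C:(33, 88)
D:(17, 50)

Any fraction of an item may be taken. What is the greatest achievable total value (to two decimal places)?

313.33

Greedy by value/weight ratio, highest first.
Order: B (134/7=19.14) > A (92/14=6.57) > D (50/17=2.94) > C (88/33=2.67)
Fill: take B (7 @ 134) → take A (14 @ 92) → take D (17 @ 50) → take 14/33 of C → 37.33; 52/52 used.
Total value = 313.33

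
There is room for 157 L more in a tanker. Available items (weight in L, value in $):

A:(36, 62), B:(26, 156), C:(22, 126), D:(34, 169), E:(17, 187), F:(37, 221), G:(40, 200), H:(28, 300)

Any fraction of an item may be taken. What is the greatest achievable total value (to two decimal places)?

1125.00

Sort by value per unit weight and fill in that order.
Order: E (187/17=11.00) > H (300/28=10.71) > B (156/26=6.00) > F (221/37=5.97) > C (126/22=5.73) > G (200/40=5.00) > D (169/34=4.97) > A (62/36=1.72)
Fill: take E (17 @ 187) → take H (28 @ 300) → take B (26 @ 156) → take F (37 @ 221) → take C (22 @ 126) → take 27/40 of G → 135.00; 157/157 used.
Total value = 1125.00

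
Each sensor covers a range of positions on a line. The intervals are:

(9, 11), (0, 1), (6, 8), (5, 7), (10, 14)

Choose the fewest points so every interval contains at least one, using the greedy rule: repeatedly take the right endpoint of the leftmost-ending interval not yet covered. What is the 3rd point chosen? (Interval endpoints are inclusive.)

11

Sort by right endpoint; whenever an interval is uncovered, place a point at its right end.
Sorted: [0,1] [5,7] [6,8] [9,11] [10,14]
{[0,1]} hit by 1; {[5,7],[6,8]} hit by 7; {[9,11],[10,14]} hit by 11.
Points: 1, 7, 11 (3 total).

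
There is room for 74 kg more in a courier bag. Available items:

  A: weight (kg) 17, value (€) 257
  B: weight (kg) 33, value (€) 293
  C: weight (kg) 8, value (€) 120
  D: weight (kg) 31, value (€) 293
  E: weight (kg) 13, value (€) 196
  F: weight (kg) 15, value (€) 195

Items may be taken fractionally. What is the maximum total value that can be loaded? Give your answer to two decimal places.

Sort by value per unit weight and fill in that order.
Ratios (sorted): A 15.12, E 15.08, C 15.00, F 13.00, D 9.45, B 8.88
take A (17 @ 257); take E (13 @ 196); take C (8 @ 120); take F (15 @ 195); take 21/31 of D → 198.48. Capacity used 74/74.
Total value = 966.48

966.48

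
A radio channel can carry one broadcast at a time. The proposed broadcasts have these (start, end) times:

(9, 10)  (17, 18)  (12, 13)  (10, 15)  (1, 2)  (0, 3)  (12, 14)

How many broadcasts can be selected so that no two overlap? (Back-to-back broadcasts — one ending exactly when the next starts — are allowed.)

4

Greedy by earliest finish: after sorting by end time, pick each interval compatible with the last pick.
Sorted by end: (1,2)  (0,3)  (9,10)  (12,13)  (12,14)  (10,15)  (17,18)
take (1,2); skip (0,3); take (9,10); take (12,13); skip (12,14); take (17,18).
Selected 4 broadcasts.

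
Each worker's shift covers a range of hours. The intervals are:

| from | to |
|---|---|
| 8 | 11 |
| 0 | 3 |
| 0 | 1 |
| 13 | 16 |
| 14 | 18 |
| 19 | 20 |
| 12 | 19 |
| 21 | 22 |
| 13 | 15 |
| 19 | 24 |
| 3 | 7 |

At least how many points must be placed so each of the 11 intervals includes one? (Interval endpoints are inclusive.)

Process intervals by earliest right end; each time one isn't hit yet, stab at its right endpoint.
Sorted: [0,1] [0,3] [3,7] [8,11] [13,15] [13,16] [14,18] [12,19] [19,20] [21,22] [19,24]
{[0,1],[0,3]} hit by 1; {[3,7]} hit by 7; {[8,11]} hit by 11; {[13,15],[13,16],[14,18],[12,19]} hit by 15; {[19,20]} hit by 20; {[21,22],[19,24]} hit by 22.
Points: 1, 7, 11, 15, 20, 22 (6 total).

6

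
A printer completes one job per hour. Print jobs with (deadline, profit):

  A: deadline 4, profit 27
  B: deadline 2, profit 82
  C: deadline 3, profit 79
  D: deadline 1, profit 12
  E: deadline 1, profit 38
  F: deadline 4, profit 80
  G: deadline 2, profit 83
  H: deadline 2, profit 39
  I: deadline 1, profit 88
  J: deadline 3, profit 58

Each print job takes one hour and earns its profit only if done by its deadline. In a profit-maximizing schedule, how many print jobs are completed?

4

Sort by profit descending; place each in the latest free slot ≤ its deadline.
Profit order: I=88 G=83 B=82 F=80 C=79 J=58 H=39 E=38 A=27 D=12
Assign: I→slot 1, G→slot 2, B skipped, F→slot 4, C→slot 3, J skipped, H skipped, E skipped, A skipped, D skipped.
Slots: [1:I] [2:G] [3:C] [4:F]
4 of 10 scheduled.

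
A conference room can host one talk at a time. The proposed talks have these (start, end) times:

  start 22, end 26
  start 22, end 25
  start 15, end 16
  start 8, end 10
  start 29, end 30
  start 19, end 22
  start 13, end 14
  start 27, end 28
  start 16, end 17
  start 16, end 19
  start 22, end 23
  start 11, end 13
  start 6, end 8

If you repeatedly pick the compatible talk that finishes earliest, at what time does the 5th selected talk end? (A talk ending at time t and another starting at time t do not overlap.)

16

Sort by end time and greedily take each interval whose start is ≥ the last chosen end.
By end time: (6,8), (8,10), (11,13), (13,14), (15,16), (16,17), (16,19), (19,22), (22,23), (22,25), (22,26), (27,28), (29,30).
Pick (6,8); next start ≥ 8 → (8,10); next start ≥ 10 → (11,13); next start ≥ 13 → (13,14); next start ≥ 14 → (15,16); next start ≥ 16 → (16,17); next start ≥ 17 → (19,22); next start ≥ 22 → (22,23); next start ≥ 23 → (27,28); next start ≥ 28 → (29,30).
Selected: (6,8) (8,10) (11,13) (13,14) (15,16) (16,17) (19,22) (22,23) (27,28) (29,30)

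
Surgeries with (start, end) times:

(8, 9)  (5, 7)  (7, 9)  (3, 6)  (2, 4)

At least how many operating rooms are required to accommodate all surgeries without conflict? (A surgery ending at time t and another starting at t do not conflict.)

starts: [2, 3, 5, 7, 8]
ends:   [4, 6, 7, 9, 9]
s2→1 s3→2  — peak 2.

2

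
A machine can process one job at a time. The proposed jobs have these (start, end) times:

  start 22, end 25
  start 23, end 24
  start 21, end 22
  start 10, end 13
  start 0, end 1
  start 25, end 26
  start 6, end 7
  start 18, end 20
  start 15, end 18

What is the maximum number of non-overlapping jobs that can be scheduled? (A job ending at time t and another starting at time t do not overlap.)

By end time: (0,1), (6,7), (10,13), (15,18), (18,20), (21,22), (23,24), (22,25), (25,26).
Pick (0,1); next start ≥ 1 → (6,7); next start ≥ 7 → (10,13); next start ≥ 13 → (15,18); next start ≥ 18 → (18,20); next start ≥ 20 → (21,22); next start ≥ 22 → (23,24); next start ≥ 24 → (25,26).
Selected 8 jobs.

8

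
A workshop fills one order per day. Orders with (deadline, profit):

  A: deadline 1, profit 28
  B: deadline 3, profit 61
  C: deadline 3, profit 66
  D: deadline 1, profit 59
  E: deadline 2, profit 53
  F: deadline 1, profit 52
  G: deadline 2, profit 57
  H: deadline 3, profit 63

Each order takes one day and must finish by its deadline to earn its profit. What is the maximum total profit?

190

Sort by profit descending; place each in the latest free slot ≤ its deadline.
By profit: C(d3,66), H(d3,63), B(d3,61), D(d1,59), G(d2,57), E(d2,53), F(d1,52), A(d1,28)
C→slot 3; H→slot 2; B→slot 1; D skipped; G skipped; E skipped; F skipped; A skipped.
Profit = 61 + 63 + 66 = 190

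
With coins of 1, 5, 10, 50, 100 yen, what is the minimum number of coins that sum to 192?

Greedy: take as many of the largest coin as possible, then repeat with the remainder.
192 = 1×100 + 1×50 + 4×10 + 2×1
Total coins = 1 + 1 + 4 + 2 = 8

8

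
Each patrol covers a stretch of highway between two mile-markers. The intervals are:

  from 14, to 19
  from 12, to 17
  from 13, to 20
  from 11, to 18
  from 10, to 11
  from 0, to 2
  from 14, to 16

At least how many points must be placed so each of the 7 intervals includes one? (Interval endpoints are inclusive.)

3

Sorted: [0,2] [10,11] [14,16] [12,17] [11,18] [14,19] [13,20]
{[0,2]} hit by 2; {[10,11]} hit by 11; {[14,16],[12,17],[11,18],[14,19],[13,20]} hit by 16.
Points: 2, 11, 16 (3 total).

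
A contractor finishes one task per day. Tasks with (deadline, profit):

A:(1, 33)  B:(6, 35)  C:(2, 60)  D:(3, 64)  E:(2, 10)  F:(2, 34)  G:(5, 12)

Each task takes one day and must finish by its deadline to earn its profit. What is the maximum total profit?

205

Take jobs in profit order; each goes to the latest open slot no later than its deadline.
Profit order: D=64 C=60 B=35 F=34 A=33 G=12 E=10
Assign: D→slot 3, C→slot 2, B→slot 6, F→slot 1, A skipped, G→slot 5, E skipped.
Slots: [1:F] [2:C] [3:D] [5:G] [6:B]
Profit = 34 + 60 + 64 + 12 + 35 = 205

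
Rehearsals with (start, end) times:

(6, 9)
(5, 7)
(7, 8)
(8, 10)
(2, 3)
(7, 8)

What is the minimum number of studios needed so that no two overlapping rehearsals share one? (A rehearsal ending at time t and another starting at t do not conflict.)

3

The answer is the maximum number of intervals overlapping at any instant.
Events (time:±→running): 2:+→1 3:-→0 5:+→1 6:+→2 7:-→1 7:+→2 7:+→3 … peak 3.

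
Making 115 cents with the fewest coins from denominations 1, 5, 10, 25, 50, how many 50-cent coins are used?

2

Greedy: take as many of the largest coin as possible, then repeat with the remainder.
115 = 2×50 + 1×10 + 1×5
Count of 50: 2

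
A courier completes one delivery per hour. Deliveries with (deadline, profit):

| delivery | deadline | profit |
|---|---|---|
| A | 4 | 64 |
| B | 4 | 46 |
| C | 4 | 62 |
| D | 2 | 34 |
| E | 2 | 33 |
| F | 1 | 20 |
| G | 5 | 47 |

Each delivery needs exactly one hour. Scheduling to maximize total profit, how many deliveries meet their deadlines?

Profit order: A=64 C=62 G=47 B=46 D=34 E=33 F=20
Assign: A→slot 4, C→slot 3, G→slot 5, B→slot 2, D→slot 1, E skipped, F skipped.
Slots: [1:D] [2:B] [3:C] [4:A] [5:G]
5 of 7 scheduled.

5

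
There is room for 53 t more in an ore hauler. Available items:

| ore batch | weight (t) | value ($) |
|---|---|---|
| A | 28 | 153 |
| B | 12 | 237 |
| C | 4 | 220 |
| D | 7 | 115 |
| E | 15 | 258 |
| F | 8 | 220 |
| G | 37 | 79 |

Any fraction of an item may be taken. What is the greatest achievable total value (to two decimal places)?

Greedy by value/weight ratio, highest first.
Ratios (sorted): C 55.00, F 27.50, B 19.75, E 17.20, D 16.43, A 5.46, G 2.14
take C (4 @ 220); take F (8 @ 220); take B (12 @ 237); take E (15 @ 258); take D (7 @ 115); take 7/28 of A → 38.25. Capacity used 53/53.
Total value = 1088.25

1088.25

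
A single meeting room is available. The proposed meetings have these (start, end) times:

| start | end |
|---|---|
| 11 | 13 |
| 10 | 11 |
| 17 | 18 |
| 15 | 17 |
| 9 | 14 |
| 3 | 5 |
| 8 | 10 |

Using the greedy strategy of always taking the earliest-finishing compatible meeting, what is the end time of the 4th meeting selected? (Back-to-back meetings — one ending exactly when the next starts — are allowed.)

13

Sorted by end: (3,5)  (8,10)  (10,11)  (11,13)  (9,14)  (15,17)  (17,18)
take (3,5); take (8,10); take (10,11); take (11,13); skip (9,14); take (15,17); take (17,18).
Selected: (3,5) (8,10) (10,11) (11,13) (15,17) (17,18)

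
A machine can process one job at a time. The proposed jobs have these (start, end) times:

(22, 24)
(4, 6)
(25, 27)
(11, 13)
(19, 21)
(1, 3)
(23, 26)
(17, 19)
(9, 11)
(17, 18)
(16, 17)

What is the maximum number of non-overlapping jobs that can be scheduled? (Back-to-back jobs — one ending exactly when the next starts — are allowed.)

Sorted by end: (1,3)  (4,6)  (9,11)  (11,13)  (16,17)  (17,18)  (17,19)  (19,21)  (22,24)  (23,26)  (25,27)
take (1,3); take (4,6); take (9,11); take (11,13); take (16,17); take (17,18); skip (17,19); take (19,21); take (22,24); take (25,27).
Selected 9 jobs.

9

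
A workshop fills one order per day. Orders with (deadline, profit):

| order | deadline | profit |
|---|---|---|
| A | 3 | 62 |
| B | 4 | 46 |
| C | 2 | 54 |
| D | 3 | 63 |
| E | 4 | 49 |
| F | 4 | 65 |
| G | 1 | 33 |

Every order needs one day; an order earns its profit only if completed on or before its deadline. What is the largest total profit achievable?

Sort by profit descending; place each in the latest free slot ≤ its deadline.
By profit: F(d4,65), D(d3,63), A(d3,62), C(d2,54), E(d4,49), B(d4,46), G(d1,33)
F→slot 4; D→slot 3; A→slot 2; C→slot 1; E skipped; B skipped; G skipped.
Profit = 54 + 62 + 63 + 65 = 244

244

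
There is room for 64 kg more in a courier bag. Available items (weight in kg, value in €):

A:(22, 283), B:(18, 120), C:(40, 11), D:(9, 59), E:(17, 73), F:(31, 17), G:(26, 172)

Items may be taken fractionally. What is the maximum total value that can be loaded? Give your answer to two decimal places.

561.77

Ratios (sorted): A 12.86, B 6.67, G 6.62, D 6.56, E 4.29, F 0.55, C 0.28
take A (22 @ 283); take B (18 @ 120); take 24/26 of G → 158.77. Capacity used 64/64.
Total value = 561.77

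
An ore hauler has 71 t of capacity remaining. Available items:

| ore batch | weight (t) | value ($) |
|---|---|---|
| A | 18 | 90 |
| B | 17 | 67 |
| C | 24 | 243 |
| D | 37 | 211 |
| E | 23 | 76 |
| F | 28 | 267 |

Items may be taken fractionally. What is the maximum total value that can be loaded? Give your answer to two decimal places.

618.35

Ratios (sorted): C 10.12, F 9.54, D 5.70, A 5.00, B 3.94, E 3.30
take C (24 @ 243); take F (28 @ 267); take 19/37 of D → 108.35. Capacity used 71/71.
Total value = 618.35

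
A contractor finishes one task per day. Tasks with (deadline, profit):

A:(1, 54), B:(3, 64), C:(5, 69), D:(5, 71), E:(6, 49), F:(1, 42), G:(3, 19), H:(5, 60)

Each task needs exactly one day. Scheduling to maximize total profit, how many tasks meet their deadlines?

6

Profit order: D=71 C=69 B=64 H=60 A=54 E=49 F=42 G=19
Assign: D→slot 5, C→slot 4, B→slot 3, H→slot 2, A→slot 1, E→slot 6, F skipped, G skipped.
Slots: [1:A] [2:H] [3:B] [4:C] [5:D] [6:E]
6 of 8 scheduled.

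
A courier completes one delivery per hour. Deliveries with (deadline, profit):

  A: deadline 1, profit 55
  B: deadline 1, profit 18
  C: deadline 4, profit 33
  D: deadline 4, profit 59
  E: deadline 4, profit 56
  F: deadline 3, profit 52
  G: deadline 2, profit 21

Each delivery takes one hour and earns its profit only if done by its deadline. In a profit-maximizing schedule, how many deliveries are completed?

4

Sort by profit descending; place each in the latest free slot ≤ its deadline.
By profit: D(d4,59), E(d4,56), A(d1,55), F(d3,52), C(d4,33), G(d2,21), B(d1,18)
D→slot 4; E→slot 3; A→slot 1; F→slot 2; C skipped; G skipped; B skipped.
4 of 7 scheduled.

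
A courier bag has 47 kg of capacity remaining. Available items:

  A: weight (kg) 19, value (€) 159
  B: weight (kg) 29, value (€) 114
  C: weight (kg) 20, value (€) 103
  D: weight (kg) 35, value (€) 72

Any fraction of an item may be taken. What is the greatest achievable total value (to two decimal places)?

Greedy by value/weight ratio, highest first.
Order: A (159/19=8.37) > C (103/20=5.15) > B (114/29=3.93) > D (72/35=2.06)
Fill: take A (19 @ 159) → take C (20 @ 103) → take 8/29 of B → 31.45; 47/47 used.
Total value = 293.45

293.45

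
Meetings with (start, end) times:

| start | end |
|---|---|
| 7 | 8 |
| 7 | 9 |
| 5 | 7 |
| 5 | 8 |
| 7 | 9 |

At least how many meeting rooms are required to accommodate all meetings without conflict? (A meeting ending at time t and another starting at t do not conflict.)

starts: [5, 5, 7, 7, 7]
ends:   [7, 8, 8, 9, 9]
s5→1 s5→2 e7→1 s7→2 s7→3 s7→4  — peak 4.

4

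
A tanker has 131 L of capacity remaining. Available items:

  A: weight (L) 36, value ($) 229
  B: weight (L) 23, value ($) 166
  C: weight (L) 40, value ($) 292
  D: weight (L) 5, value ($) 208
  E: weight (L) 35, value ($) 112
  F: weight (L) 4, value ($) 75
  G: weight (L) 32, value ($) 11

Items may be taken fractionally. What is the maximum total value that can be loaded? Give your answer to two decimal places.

1043.60

Order: D (208/5=41.60) > F (75/4=18.75) > C (292/40=7.30) > B (166/23=7.22) > A (229/36=6.36) > E (112/35=3.20) > G (11/32=0.34)
Fill: take D (5 @ 208) → take F (4 @ 75) → take C (40 @ 292) → take B (23 @ 166) → take A (36 @ 229) → take 23/35 of E → 73.60; 131/131 used.
Total value = 1043.60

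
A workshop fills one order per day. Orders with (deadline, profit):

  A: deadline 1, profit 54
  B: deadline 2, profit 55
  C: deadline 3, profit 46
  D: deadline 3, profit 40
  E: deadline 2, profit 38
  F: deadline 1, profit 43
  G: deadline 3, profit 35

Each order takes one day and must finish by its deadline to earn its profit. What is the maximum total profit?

155

Sort by profit descending; place each in the latest free slot ≤ its deadline.
By profit: B(d2,55), A(d1,54), C(d3,46), F(d1,43), D(d3,40), E(d2,38), G(d3,35)
B→slot 2; A→slot 1; C→slot 3; F skipped; D skipped; E skipped; G skipped.
Profit = 54 + 55 + 46 = 155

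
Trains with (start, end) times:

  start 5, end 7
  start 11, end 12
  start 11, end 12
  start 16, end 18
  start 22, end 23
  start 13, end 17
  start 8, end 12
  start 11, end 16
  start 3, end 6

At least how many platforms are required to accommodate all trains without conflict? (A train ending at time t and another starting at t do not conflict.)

4

Count concurrent intervals with a sweep; the peak is the room count.
Events (time:±→running): 3:+→1 5:+→2 6:-→1 7:-→0 8:+→1 11:+→2 11:+→3 11:+→4 … peak 4.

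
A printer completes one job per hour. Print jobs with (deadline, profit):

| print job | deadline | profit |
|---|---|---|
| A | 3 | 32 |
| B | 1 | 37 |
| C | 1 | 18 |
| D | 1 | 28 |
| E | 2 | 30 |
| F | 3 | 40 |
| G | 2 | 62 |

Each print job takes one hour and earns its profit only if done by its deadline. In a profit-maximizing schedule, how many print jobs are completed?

3

By profit: G(d2,62), F(d3,40), B(d1,37), A(d3,32), E(d2,30), D(d1,28), C(d1,18)
G→slot 2; F→slot 3; B→slot 1; A skipped; E skipped; D skipped; C skipped.
3 of 7 scheduled.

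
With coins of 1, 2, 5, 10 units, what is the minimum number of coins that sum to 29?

5

Use the largest denomination that fits, subtract, and repeat.
29 = 2×10 + 1×5 + 2×2
Total coins = 2 + 1 + 2 = 5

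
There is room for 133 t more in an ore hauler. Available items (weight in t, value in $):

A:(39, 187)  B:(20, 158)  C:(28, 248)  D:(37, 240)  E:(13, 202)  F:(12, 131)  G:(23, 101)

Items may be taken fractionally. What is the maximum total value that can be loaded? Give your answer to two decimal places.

1089.28

Ratios (sorted): E 15.54, F 10.92, C 8.86, B 7.90, D 6.49, A 4.79, G 4.39
take E (13 @ 202); take F (12 @ 131); take C (28 @ 248); take B (20 @ 158); take D (37 @ 240); take 23/39 of A → 110.28. Capacity used 133/133.
Total value = 1089.28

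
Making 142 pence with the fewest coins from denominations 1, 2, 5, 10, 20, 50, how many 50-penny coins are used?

142 = 2×50 + 2×20 + 1×2
Count of 50: 2

2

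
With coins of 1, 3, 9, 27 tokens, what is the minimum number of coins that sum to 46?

46 = 1×27 + 2×9 + 1×1
Total coins = 1 + 2 + 1 = 4

4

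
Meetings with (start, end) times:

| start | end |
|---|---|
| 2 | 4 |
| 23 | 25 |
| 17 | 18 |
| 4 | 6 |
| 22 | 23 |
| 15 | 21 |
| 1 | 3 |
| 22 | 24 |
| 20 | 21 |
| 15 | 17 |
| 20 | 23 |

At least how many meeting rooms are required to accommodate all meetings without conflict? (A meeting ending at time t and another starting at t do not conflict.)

3

Count concurrent intervals with a sweep; the peak is the room count.
starts: [1, 2, 4, 15, 15, 17, 20, 20, 22, 22, 23]
ends:   [3, 4, 6, 17, 18, 21, 21, 23, 23, 24, 25]
s1→1 s2→2 e3→1 e4→0 s4→1 e6→0 s15→1 s15→2 e17→1 s17→2 e18→1 s20→2 s20→3  — peak 3.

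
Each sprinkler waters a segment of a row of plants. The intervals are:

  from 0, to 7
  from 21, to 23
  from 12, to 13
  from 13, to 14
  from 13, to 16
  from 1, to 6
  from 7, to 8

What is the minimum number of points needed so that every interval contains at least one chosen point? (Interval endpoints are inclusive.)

4

Sort by right endpoint; whenever an interval is uncovered, place a point at its right end.
Sorted: [1,6] [0,7] [7,8] [12,13] [13,14] [13,16] [21,23]
{[1,6],[0,7]} hit by 6; {[7,8]} hit by 8; {[12,13],[13,14],[13,16]} hit by 13; {[21,23]} hit by 23.
Points: 6, 8, 13, 23 (4 total).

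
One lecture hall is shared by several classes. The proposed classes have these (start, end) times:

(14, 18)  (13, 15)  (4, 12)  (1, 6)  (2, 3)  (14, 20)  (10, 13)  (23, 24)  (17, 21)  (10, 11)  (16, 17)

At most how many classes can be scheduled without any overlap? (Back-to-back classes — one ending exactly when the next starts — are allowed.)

Sort by end time and greedily take each interval whose start is ≥ the last chosen end.
By end time: (2,3), (1,6), (10,11), (4,12), (10,13), (13,15), (16,17), (14,18), (14,20), (17,21), (23,24).
Pick (2,3); next start ≥ 3 → (10,11); next start ≥ 11 → (13,15); next start ≥ 15 → (16,17); next start ≥ 17 → (17,21); next start ≥ 21 → (23,24).
Selected 6 classes.

6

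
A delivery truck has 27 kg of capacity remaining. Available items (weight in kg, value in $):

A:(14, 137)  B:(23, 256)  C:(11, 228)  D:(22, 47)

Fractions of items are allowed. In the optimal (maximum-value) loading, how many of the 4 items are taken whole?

1

Sort by value per unit weight and fill in that order.
Order: C (228/11=20.73) > B (256/23=11.13) > A (137/14=9.79) > D (47/22=2.14)
Fill: take C (11 @ 228) → take 16/23 of B → 178.09; 27/27 used.
1 item(s) taken whole; one partial (take 16/23 of B).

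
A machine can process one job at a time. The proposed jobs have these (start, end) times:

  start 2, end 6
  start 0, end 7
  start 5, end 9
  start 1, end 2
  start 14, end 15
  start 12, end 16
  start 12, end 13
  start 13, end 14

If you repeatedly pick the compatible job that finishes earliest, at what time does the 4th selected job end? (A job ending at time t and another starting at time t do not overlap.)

14

By end time: (1,2), (2,6), (0,7), (5,9), (12,13), (13,14), (14,15), (12,16).
Pick (1,2); next start ≥ 2 → (2,6); next start ≥ 6 → (12,13); next start ≥ 13 → (13,14); next start ≥ 14 → (14,15).
Selected: (1,2) (2,6) (12,13) (13,14) (14,15)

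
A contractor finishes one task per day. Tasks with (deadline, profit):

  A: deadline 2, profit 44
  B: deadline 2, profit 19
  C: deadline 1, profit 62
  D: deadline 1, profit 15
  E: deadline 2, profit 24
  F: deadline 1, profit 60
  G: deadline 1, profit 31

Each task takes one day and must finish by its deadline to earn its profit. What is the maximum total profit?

106

Sort by profit descending; place each in the latest free slot ≤ its deadline.
By profit: C(d1,62), F(d1,60), A(d2,44), G(d1,31), E(d2,24), B(d2,19), D(d1,15)
C→slot 1; F skipped; A→slot 2; G skipped; E skipped; B skipped; D skipped.
Profit = 62 + 44 = 106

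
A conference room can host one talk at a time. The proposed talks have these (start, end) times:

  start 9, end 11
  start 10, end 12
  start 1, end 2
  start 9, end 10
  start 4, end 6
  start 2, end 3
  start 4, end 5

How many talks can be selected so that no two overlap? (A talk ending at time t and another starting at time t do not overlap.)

By end time: (1,2), (2,3), (4,5), (4,6), (9,10), (9,11), (10,12).
Pick (1,2); next start ≥ 2 → (2,3); next start ≥ 3 → (4,5); next start ≥ 5 → (9,10); next start ≥ 10 → (10,12).
Selected 5 talks.

5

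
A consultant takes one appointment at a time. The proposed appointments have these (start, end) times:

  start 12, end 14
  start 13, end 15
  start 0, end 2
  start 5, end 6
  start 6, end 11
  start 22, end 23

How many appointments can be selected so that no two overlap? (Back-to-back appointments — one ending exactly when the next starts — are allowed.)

5

Order by finish time; keep every interval that doesn't clash with the previous kept one.
Sorted by end: (0,2)  (5,6)  (6,11)  (12,14)  (13,15)  (22,23)
take (0,2); take (5,6); take (6,11); take (12,14); skip (13,15); take (22,23).
Selected 5 appointments.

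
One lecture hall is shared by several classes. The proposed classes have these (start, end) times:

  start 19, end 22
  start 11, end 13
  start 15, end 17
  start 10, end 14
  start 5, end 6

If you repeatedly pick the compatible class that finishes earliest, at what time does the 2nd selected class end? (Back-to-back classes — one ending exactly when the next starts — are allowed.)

13

Greedy by earliest finish: after sorting by end time, pick each interval compatible with the last pick.
By end time: (5,6), (11,13), (10,14), (15,17), (19,22).
Pick (5,6); next start ≥ 6 → (11,13); next start ≥ 13 → (15,17); next start ≥ 17 → (19,22).
Selected: (5,6) (11,13) (15,17) (19,22)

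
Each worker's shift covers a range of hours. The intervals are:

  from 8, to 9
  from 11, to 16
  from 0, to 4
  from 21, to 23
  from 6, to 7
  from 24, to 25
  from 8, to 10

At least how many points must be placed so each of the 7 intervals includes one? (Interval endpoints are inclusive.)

6

Process intervals by earliest right end; each time one isn't hit yet, stab at its right endpoint.
Sorted: [0,4] [6,7] [8,9] [8,10] [11,16] [21,23] [24,25]
{[0,4]} hit by 4; {[6,7]} hit by 7; {[8,9],[8,10]} hit by 9; {[11,16]} hit by 16; {[21,23]} hit by 23; {[24,25]} hit by 25.
Points: 4, 7, 9, 16, 23, 25 (6 total).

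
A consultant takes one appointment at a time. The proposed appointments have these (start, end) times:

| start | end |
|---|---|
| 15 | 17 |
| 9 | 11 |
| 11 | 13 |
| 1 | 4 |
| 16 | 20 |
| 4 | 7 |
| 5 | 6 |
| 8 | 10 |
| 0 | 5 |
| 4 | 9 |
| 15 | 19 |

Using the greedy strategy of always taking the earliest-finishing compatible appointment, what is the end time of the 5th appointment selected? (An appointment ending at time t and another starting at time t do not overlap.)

17

Sort by end time and greedily take each interval whose start is ≥ the last chosen end.
By end time: (1,4), (0,5), (5,6), (4,7), (4,9), (8,10), (9,11), (11,13), (15,17), (15,19), (16,20).
Pick (1,4); next start ≥ 4 → (5,6); next start ≥ 6 → (8,10); next start ≥ 10 → (11,13); next start ≥ 13 → (15,17).
Selected: (1,4) (5,6) (8,10) (11,13) (15,17)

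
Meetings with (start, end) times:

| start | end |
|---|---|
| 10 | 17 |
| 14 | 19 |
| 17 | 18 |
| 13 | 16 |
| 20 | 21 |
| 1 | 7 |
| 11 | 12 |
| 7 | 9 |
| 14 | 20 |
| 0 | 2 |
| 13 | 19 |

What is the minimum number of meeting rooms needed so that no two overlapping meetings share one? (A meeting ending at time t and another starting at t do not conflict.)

Count concurrent intervals with a sweep; the peak is the room count.
Events (time:±→running): 0:+→1 1:+→2 2:-→1 7:-→0 7:+→1 9:-→0 10:+→1 11:+→2 12:-→1 13:+→2 13:+→3 14:+→4 14:+→5 … peak 5.

5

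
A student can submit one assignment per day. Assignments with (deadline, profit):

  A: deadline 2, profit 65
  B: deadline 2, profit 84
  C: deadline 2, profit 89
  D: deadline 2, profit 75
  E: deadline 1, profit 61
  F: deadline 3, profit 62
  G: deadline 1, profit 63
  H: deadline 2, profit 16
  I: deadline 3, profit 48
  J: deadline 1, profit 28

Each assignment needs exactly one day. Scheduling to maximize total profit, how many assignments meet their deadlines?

3

Sort by profit descending; place each in the latest free slot ≤ its deadline.
By profit: C(d2,89), B(d2,84), D(d2,75), A(d2,65), G(d1,63), F(d3,62), E(d1,61), I(d3,48), J(d1,28), H(d2,16)
C→slot 2; B→slot 1; D skipped; A skipped; G skipped; F→slot 3; E skipped; I skipped; J skipped; H skipped.
3 of 10 scheduled.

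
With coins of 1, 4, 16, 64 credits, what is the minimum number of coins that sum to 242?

242 = 3×64 + 3×16 + 2×1
Total coins = 3 + 3 + 2 = 8

8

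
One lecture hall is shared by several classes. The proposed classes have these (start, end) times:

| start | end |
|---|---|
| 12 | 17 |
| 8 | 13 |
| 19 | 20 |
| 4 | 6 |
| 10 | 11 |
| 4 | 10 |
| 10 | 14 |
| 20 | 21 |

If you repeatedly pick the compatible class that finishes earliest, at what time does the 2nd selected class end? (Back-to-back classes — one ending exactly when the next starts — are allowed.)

11

Greedy by earliest finish: after sorting by end time, pick each interval compatible with the last pick.
Sorted by end: (4,6)  (4,10)  (10,11)  (8,13)  (10,14)  (12,17)  (19,20)  (20,21)
take (4,6); take (10,11); take (12,17); take (19,20); take (20,21).
Selected: (4,6) (10,11) (12,17) (19,20) (20,21)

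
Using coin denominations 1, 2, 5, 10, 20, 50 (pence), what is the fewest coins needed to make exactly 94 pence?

5

94 = 1×50 + 2×20 + 2×2
Total coins = 1 + 2 + 2 = 5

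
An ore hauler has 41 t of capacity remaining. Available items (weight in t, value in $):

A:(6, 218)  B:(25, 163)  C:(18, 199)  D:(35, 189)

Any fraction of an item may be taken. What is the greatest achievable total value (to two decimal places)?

527.84

Greedy by value/weight ratio, highest first.
Order: A (218/6=36.33) > C (199/18=11.06) > B (163/25=6.52) > D (189/35=5.40)
Fill: take A (6 @ 218) → take C (18 @ 199) → take 17/25 of B → 110.84; 41/41 used.
Total value = 527.84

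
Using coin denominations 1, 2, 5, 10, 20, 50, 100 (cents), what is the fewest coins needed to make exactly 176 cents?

5

176 − 1×100→76 − 1×50→26 − 1×20→6 − 1×5→1 − 1×1→0
Total coins = 1 + 1 + 1 + 1 + 1 = 5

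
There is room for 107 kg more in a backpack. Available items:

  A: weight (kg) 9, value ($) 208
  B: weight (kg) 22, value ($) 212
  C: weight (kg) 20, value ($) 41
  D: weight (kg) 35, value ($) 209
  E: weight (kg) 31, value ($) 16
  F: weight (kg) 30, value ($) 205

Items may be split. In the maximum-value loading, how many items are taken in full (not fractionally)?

4

Sort by value per unit weight and fill in that order.
Ratios (sorted): A 23.11, B 9.64, F 6.83, D 5.97, C 2.05, E 0.52
take A (9 @ 208); take B (22 @ 212); take F (30 @ 205); take D (35 @ 209); take 11/20 of C → 22.55. Capacity used 107/107.
4 item(s) taken whole; one partial (take 11/20 of C).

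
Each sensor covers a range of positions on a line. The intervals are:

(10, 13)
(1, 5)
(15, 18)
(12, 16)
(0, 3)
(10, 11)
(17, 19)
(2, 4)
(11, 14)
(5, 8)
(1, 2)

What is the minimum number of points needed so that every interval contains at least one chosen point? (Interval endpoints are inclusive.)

Sort by right endpoint; whenever an interval is uncovered, place a point at its right end.
By right end: [1,2]  [0,3]  [2,4]  [1,5]  [5,8]  [10,11]  [10,13]  [11,14]  [12,16]  [15,18]  [17,19]
[1,2] uncovered → point at 2; [5,8] uncovered → point at 8; [10,11] uncovered → point at 11; [12,16] uncovered → point at 16; [17,19] uncovered → point at 19.
Points: 2, 8, 11, 16, 19 (5 total).

5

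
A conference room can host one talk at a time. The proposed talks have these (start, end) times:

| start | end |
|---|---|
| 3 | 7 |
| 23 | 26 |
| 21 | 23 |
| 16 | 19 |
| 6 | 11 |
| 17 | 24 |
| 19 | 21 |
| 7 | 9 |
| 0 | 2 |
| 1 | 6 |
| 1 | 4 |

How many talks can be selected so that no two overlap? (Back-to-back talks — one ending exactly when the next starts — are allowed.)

7

Greedy by earliest finish: after sorting by end time, pick each interval compatible with the last pick.
Sorted by end: (0,2)  (1,4)  (1,6)  (3,7)  (7,9)  (6,11)  (16,19)  (19,21)  (21,23)  (17,24)  (23,26)
take (0,2); take (3,7); take (7,9); take (16,19); take (19,21); take (21,23); take (23,26).
Selected 7 talks.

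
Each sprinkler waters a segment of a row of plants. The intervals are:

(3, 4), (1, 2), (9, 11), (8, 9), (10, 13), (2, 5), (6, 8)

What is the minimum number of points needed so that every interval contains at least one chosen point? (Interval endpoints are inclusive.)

Sort by right endpoint; whenever an interval is uncovered, place a point at its right end.
Sorted: [1,2] [3,4] [2,5] [6,8] [8,9] [9,11] [10,13]
{[1,2]} hit by 2; {[3,4],[2,5]} hit by 4; {[6,8],[8,9]} hit by 8; {[9,11],[10,13]} hit by 11.
Points: 2, 4, 8, 11 (4 total).

4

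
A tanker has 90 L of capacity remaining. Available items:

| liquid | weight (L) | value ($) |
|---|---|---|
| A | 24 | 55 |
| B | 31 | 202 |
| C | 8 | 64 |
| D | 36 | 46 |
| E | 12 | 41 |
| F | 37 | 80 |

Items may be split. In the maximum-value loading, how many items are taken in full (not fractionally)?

4

Greedy by value/weight ratio, highest first.
Ratios (sorted): C 8.00, B 6.52, E 3.42, A 2.29, F 2.16, D 1.28
take C (8 @ 64); take B (31 @ 202); take E (12 @ 41); take A (24 @ 55); take 15/37 of F → 32.43. Capacity used 90/90.
4 item(s) taken whole; one partial (take 15/37 of F).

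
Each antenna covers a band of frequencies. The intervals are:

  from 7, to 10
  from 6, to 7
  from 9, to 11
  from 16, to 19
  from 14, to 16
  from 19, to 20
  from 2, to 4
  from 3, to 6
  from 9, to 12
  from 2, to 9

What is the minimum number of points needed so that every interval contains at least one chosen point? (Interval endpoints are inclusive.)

Process intervals by earliest right end; each time one isn't hit yet, stab at its right endpoint.
Sorted: [2,4] [3,6] [6,7] [2,9] [7,10] [9,11] [9,12] [14,16] [16,19] [19,20]
{[2,4],[3,6]} hit by 4; {[6,7],[2,9],[7,10]} hit by 7; {[9,11],[9,12]} hit by 11; {[14,16],[16,19]} hit by 16; {[19,20]} hit by 20.
Points: 4, 7, 11, 16, 20 (5 total).

5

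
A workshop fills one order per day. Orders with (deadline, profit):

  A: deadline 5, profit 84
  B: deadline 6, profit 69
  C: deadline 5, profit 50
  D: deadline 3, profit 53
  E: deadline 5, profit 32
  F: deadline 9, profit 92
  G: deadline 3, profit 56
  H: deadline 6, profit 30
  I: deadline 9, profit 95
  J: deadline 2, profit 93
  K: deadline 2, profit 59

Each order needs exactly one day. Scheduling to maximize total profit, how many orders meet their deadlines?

Profit order: I=95 J=93 F=92 A=84 B=69 K=59 G=56 D=53 C=50 E=32 H=30
Assign: I→slot 9, J→slot 2, F→slot 8, A→slot 5, B→slot 6, K→slot 1, G→slot 3, D skipped, C→slot 4, E skipped, H skipped.
Slots: [1:K] [2:J] [3:G] [4:C] [5:A] [6:B] [8:F] [9:I]
8 of 11 scheduled.

8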